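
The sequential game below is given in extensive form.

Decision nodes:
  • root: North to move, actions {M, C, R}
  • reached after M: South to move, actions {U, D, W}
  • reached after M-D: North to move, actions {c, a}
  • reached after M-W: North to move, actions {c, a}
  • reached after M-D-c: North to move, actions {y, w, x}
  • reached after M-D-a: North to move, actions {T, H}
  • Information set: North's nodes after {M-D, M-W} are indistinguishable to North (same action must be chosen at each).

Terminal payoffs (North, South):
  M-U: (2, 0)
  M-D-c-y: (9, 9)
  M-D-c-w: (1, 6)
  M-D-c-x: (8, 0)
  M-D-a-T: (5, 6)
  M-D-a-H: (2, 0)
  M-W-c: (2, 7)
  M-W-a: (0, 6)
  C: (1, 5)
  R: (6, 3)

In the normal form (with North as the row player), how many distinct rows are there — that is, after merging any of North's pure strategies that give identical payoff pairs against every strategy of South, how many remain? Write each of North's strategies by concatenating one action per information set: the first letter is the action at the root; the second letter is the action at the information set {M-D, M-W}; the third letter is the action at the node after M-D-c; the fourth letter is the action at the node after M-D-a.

North has 36 pure strategies: McyT, McyH, McwT, McwH, McxT, McxH, MayT, MayH, MawT, MawH, MaxT, MaxH, CcyT, CcyH, CcwT, CcwH, CcxT, CcxH, CayT, CayH, CawT, CawH, CaxT, CaxH, RcyT, RcyH, RcwT, RcwH, RcxT, RcxH, RayT, RayH, RawT, RawH, RaxT, RaxH. Columns: U, D, W.
{McyT, McyH} → row (2,0) (9,9) (2,7)
{McwT, McwH} → row (2,0) (1,6) (2,7)
{McxT, McxH} → row (2,0) (8,0) (2,7)
{MayT, MawT, MaxT} → row (2,0) (5,6) (0,6)
{MayH, MawH, MaxH} → row (2,0) (2,0) (0,6)
{CcyT, CcyH, CcwT, CcwH, CcxT, CcxH, CayT, CayH, CawT, CawH, CaxT, CaxH} → row (1,5) (1,5) (1,5)
{RcyT, RcyH, RcwT, RcwH, RcxT, RcxH, RayT, RayH, RawT, RawH, RaxT, RaxH} → row (6,3) (6,3) (6,3)
That's 7 distinct rows out of 36 strategies.

7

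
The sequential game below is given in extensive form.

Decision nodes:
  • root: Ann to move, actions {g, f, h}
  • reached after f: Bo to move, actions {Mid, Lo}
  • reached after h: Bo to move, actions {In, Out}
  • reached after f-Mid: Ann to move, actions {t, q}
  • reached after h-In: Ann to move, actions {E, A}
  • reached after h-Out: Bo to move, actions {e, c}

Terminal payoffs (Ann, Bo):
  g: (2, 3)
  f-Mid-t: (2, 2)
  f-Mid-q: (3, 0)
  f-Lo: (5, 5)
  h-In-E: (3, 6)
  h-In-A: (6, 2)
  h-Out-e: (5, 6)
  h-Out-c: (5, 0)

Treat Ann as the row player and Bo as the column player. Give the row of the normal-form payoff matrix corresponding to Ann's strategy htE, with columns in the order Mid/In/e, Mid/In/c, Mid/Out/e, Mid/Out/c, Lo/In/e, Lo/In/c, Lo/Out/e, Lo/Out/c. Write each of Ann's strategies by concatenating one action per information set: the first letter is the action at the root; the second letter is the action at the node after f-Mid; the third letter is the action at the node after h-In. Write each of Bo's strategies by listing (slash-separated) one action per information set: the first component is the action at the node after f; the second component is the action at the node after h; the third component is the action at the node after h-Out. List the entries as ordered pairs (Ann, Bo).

vs Mid/In/e: Ann plays h → Bo plays In at [h] → Ann plays E at [h-In] → (3, 6)
vs Mid/In/c: Ann plays h → Bo plays In at [h] → Ann plays E at [h-In] → (3, 6)
vs Mid/Out/e: Ann plays h → Bo plays Out at [h] → Bo plays e at [h-Out] → (5, 6)
vs Mid/Out/c: Ann plays h → Bo plays Out at [h] → Bo plays c at [h-Out] → (5, 0)
vs Lo/In/e: Ann plays h → Bo plays In at [h] → Ann plays E at [h-In] → (3, 6)
vs Lo/In/c: Ann plays h → Bo plays In at [h] → Ann plays E at [h-In] → (3, 6)
vs Lo/Out/e: Ann plays h → Bo plays Out at [h] → Bo plays e at [h-Out] → (5, 6)
vs Lo/Out/c: Ann plays h → Bo plays Out at [h] → Bo plays c at [h-Out] → (5, 0)

(3,6) (3,6) (5,6) (5,0) (3,6) (3,6) (5,6) (5,0)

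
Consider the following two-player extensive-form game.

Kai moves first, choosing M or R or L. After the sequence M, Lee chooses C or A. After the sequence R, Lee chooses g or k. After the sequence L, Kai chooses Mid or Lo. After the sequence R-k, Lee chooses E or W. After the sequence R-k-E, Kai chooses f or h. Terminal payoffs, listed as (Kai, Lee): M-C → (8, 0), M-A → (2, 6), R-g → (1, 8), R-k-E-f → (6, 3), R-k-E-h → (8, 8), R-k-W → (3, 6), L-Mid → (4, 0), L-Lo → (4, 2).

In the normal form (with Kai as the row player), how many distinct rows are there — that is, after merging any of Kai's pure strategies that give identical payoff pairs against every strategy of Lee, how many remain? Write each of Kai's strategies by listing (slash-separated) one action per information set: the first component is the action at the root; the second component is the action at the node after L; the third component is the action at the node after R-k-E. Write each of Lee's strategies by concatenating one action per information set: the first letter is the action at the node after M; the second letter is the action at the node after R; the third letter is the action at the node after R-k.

Kai has 12 pure strategies: M/Mid/f, M/Mid/h, M/Lo/f, M/Lo/h, R/Mid/f, R/Mid/h, R/Lo/f, R/Lo/h, L/Mid/f, L/Mid/h, L/Lo/f, L/Lo/h. Columns: CgE, CgW, CkE, CkW, AgE, AgW, AkE, AkW.
{M/Mid/f, M/Mid/h, M/Lo/f, M/Lo/h} → row (8,0) (8,0) (8,0) (8,0) (2,6) (2,6) (2,6) (2,6)
{R/Mid/f, R/Lo/f} → row (1,8) (1,8) (6,3) (3,6) (1,8) (1,8) (6,3) (3,6)
{R/Mid/h, R/Lo/h} → row (1,8) (1,8) (8,8) (3,6) (1,8) (1,8) (8,8) (3,6)
{L/Mid/f, L/Mid/h} → row (4,0) (4,0) (4,0) (4,0) (4,0) (4,0) (4,0) (4,0)
{L/Lo/f, L/Lo/h} → row (4,2) (4,2) (4,2) (4,2) (4,2) (4,2) (4,2) (4,2)
That's 5 distinct rows out of 12 strategies.

5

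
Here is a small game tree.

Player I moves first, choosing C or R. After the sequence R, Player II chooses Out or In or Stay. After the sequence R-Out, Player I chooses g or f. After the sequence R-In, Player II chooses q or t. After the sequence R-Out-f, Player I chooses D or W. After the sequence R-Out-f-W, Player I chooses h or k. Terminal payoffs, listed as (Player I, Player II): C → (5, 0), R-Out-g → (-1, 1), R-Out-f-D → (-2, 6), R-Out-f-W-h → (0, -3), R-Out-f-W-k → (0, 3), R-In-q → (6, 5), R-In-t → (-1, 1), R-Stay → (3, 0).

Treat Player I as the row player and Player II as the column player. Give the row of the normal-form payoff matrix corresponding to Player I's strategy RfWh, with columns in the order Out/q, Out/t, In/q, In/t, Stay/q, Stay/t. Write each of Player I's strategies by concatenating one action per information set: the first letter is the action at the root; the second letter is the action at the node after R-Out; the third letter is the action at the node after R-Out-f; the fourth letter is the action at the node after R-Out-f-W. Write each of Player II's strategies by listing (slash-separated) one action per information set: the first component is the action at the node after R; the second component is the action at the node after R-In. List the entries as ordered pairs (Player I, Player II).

vs Out/q: Player I plays R → Player II plays Out at [R] → Player I plays f at [R-Out] → Player I plays W at [R-Out-f] → Player I plays h at [R-Out-f-W] → (0, -3)
vs Out/t: Player I plays R → Player II plays Out at [R] → Player I plays f at [R-Out] → Player I plays W at [R-Out-f] → Player I plays h at [R-Out-f-W] → (0, -3)
vs In/q: Player I plays R → Player II plays In at [R] → Player II plays q at [R-In] → (6, 5)
vs In/t: Player I plays R → Player II plays In at [R] → Player II plays t at [R-In] → (-1, 1)
vs Stay/q: Player I plays R → Player II plays Stay at [R] → (3, 0)
vs Stay/t: Player I plays R → Player II plays Stay at [R] → (3, 0)

(0,-3) (0,-3) (6,5) (-1,1) (3,0) (3,0)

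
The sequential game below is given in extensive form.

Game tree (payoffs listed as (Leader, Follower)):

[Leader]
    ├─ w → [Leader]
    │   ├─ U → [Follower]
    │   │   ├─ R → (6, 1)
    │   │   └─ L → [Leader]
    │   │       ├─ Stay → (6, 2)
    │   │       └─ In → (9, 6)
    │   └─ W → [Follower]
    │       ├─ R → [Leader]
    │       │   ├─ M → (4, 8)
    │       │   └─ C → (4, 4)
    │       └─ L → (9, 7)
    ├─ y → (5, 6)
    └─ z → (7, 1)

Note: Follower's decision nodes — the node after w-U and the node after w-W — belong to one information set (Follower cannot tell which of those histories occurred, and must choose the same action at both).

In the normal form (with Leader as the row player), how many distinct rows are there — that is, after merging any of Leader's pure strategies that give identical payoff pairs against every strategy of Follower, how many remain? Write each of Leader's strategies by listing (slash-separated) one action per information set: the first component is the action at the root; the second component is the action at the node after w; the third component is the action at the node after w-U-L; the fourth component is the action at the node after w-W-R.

6

Leader has 24 pure strategies: w/U/Stay/M, w/U/Stay/C, w/U/In/M, w/U/In/C, w/W/Stay/M, w/W/Stay/C, w/W/In/M, w/W/In/C, y/U/Stay/M, y/U/Stay/C, y/U/In/M, y/U/In/C, y/W/Stay/M, y/W/Stay/C, y/W/In/M, y/W/In/C, z/U/Stay/M, z/U/Stay/C, z/U/In/M, z/U/In/C, z/W/Stay/M, z/W/Stay/C, z/W/In/M, z/W/In/C. Columns: R, L.
{w/U/Stay/M, w/U/Stay/C} → row (6,1) (6,2)
{w/U/In/M, w/U/In/C} → row (6,1) (9,6)
{w/W/Stay/M, w/W/In/M} → row (4,8) (9,7)
{w/W/Stay/C, w/W/In/C} → row (4,4) (9,7)
{y/U/Stay/M, y/U/Stay/C, y/U/In/M, y/U/In/C, y/W/Stay/M, y/W/Stay/C, y/W/In/M, y/W/In/C} → row (5,6) (5,6)
{z/U/Stay/M, z/U/Stay/C, z/U/In/M, z/U/In/C, z/W/Stay/M, z/W/Stay/C, z/W/In/M, z/W/In/C} → row (7,1) (7,1)
That's 6 distinct rows out of 24 strategies.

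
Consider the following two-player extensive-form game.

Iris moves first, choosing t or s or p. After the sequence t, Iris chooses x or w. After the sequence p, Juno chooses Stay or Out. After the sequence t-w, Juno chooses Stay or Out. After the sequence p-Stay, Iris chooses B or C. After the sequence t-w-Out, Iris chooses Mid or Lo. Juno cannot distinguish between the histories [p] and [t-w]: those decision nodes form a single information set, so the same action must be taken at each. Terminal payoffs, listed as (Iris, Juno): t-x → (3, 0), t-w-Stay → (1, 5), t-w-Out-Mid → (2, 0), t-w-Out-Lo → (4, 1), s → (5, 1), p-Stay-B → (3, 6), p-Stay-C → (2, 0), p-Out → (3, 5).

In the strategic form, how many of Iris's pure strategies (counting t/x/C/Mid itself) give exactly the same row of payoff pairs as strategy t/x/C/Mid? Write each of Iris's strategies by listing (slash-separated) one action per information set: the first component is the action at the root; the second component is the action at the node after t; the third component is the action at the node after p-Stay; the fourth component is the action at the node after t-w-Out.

Row for t/x/C/Mid (columns Stay, Out): (3,0) (3,0).
Under t/x/C/Mid, Iris's choice at the node after p-Stay and at the node after t-w-Out can never be reached regardless of what Juno does, so varying those choices leaves every outcome unchanged.
Holding the reachable choices fixed and varying the unreachable ones freely already gives 2 × 2 = 4 equivalent strategies.
No other strategy reproduces this row, so those 4 are the full class: t/x/B/Mid, t/x/B/Lo, t/x/C/Mid, t/x/C/Lo.

4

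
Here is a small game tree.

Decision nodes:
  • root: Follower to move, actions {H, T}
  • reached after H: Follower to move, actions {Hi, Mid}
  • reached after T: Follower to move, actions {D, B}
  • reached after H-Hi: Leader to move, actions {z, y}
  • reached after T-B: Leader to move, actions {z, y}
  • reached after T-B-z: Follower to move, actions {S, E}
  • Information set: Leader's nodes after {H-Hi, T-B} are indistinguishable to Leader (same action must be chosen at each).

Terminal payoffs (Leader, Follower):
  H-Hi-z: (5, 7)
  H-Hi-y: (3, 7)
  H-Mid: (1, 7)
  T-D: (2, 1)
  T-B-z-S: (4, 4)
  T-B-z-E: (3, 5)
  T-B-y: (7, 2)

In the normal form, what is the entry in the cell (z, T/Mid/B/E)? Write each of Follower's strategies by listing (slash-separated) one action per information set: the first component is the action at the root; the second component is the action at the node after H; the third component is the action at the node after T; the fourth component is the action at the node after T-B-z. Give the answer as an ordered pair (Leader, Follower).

Trace the play path from the root:
  Follower plays T
  Follower plays B at [T]
  Leader plays z at [T-B]
  Follower plays E at [T-B-z]
→ terminal payoff (3, 5).
(Follower's choice at the node after H is never reached on this path, so it doesn't affect the outcome.)

(3, 5)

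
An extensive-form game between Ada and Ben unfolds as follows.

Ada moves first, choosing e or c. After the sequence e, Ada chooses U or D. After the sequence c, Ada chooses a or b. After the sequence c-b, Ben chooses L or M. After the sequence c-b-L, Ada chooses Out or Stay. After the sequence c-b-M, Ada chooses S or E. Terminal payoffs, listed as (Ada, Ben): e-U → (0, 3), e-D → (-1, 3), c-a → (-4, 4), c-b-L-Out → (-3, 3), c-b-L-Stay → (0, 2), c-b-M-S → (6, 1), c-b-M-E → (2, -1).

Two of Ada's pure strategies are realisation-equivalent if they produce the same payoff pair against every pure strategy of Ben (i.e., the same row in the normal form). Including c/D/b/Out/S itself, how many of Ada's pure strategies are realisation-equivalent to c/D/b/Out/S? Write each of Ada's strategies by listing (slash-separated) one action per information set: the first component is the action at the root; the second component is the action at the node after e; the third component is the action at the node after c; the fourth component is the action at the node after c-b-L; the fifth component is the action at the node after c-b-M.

Row for c/D/b/Out/S (columns L, M): (-3,3) (6,1).
Under c/D/b/Out/S, Ada's choice at the node after e can never be reached regardless of what Ben does, so varying those choices leaves every outcome unchanged.
Holding the reachable choices fixed and varying the unreachable one freely already gives 2 equivalent strategies.
No other strategy reproduces this row, so those 2 are the full class: c/U/b/Out/S, c/D/b/Out/S.

2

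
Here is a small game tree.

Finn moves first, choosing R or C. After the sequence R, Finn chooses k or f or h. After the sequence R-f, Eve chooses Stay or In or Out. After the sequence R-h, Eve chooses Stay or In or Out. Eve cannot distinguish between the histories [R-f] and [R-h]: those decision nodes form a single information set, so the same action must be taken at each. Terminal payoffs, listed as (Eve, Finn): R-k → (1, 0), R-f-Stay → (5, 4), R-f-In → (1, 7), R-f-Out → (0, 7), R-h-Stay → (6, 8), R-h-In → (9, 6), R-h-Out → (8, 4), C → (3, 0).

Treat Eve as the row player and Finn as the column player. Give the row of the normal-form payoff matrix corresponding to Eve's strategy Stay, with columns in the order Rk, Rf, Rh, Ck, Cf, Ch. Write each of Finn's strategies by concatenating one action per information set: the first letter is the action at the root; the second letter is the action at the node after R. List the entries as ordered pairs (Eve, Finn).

vs Rk: Finn plays R → Finn plays k at [R] → (1, 0)
vs Rf: Finn plays R → Finn plays f at [R] → Eve plays Stay at [R-f] → (5, 4)
vs Rh: Finn plays R → Finn plays h at [R] → Eve plays Stay at [R-h] → (6, 8)
vs Ck: Finn plays C → (3, 0)
vs Cf: Finn plays C → (3, 0)
vs Ch: Finn plays C → (3, 0)

(1,0) (5,4) (6,8) (3,0) (3,0) (3,0)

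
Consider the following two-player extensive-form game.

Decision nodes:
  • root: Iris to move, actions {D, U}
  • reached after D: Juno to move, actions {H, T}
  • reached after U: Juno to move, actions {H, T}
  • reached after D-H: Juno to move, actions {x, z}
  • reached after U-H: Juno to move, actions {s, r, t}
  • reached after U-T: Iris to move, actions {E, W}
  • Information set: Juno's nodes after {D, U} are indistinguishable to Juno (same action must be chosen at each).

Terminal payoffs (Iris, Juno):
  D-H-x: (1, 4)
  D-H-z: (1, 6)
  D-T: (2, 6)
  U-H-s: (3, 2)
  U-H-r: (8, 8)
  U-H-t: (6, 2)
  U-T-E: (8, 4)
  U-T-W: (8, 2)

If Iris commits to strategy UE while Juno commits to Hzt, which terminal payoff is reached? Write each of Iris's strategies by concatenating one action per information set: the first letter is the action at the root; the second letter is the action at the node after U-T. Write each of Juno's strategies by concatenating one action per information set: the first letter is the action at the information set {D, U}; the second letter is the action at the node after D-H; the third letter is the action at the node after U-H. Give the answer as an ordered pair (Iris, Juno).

(6, 2)

Trace the play path from the root:
  Iris plays U
  Juno plays H at [U]
  Juno plays t at [U-H]
→ terminal payoff (6, 2).
(Iris's choice at the node after U-T is never reached on this path, so it doesn't affect the outcome.)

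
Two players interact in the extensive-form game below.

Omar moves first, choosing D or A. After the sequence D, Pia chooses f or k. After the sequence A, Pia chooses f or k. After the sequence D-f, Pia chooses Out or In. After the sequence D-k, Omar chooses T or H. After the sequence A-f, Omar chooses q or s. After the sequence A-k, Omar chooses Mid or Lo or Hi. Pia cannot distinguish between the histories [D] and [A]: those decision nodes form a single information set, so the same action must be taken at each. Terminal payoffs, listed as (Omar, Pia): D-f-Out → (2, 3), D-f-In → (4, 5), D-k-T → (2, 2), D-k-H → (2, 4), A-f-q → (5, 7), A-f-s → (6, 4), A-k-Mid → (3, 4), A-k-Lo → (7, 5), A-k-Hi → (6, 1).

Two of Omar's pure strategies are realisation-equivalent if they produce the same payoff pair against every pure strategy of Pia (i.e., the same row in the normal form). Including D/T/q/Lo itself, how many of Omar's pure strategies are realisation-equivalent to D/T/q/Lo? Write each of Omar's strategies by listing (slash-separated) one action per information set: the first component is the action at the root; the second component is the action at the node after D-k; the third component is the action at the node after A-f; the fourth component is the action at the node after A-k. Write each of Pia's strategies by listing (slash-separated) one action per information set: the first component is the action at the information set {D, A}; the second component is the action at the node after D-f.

6

Row for D/T/q/Lo (columns f/Out, f/In, k/Out, k/In): (2,3) (4,5) (2,2) (2,2).
Under D/T/q/Lo, Omar's choice at the node after A-f and at the node after A-k can never be reached regardless of what Pia does, so varying those choices leaves every outcome unchanged.
Holding the reachable choices fixed and varying the unreachable ones freely already gives 2 × 3 = 6 equivalent strategies.
No other strategy reproduces this row, so those 6 are the full class: D/T/q/Mid, D/T/q/Lo, D/T/q/Hi, D/T/s/Mid, D/T/s/Lo, D/T/s/Hi.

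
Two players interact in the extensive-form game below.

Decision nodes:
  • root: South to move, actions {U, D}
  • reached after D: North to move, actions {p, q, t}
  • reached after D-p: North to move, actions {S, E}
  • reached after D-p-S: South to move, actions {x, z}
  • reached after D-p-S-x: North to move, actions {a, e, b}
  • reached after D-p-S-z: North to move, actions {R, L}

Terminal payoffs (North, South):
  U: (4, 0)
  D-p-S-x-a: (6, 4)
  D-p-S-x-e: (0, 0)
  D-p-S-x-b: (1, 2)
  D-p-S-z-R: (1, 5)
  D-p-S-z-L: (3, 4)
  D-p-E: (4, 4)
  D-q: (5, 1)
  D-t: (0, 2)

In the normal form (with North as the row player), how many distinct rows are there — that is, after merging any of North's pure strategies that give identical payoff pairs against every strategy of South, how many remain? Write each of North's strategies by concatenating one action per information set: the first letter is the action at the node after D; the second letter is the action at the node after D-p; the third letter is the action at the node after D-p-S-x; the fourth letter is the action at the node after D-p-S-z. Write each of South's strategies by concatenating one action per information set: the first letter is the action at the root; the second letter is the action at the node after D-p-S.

9

North has 36 pure strategies: pSaR, pSaL, pSeR, pSeL, pSbR, pSbL, pEaR, pEaL, pEeR, pEeL, pEbR, pEbL, qSaR, qSaL, qSeR, qSeL, qSbR, qSbL, qEaR, qEaL, qEeR, qEeL, qEbR, qEbL, tSaR, tSaL, tSeR, tSeL, tSbR, tSbL, tEaR, tEaL, tEeR, tEeL, tEbR, tEbL. Columns: Ux, Uz, Dx, Dz.
{pSaR} → row (4,0) (4,0) (6,4) (1,5)
{pSaL} → row (4,0) (4,0) (6,4) (3,4)
{pSeR} → row (4,0) (4,0) (0,0) (1,5)
{pSeL} → row (4,0) (4,0) (0,0) (3,4)
{pSbR} → row (4,0) (4,0) (1,2) (1,5)
{pSbL} → row (4,0) (4,0) (1,2) (3,4)
{pEaR, pEaL, pEeR, pEeL, pEbR, pEbL} → row (4,0) (4,0) (4,4) (4,4)
{qSaR, qSaL, qSeR, qSeL, qSbR, qSbL, qEaR, qEaL, qEeR, qEeL, qEbR, qEbL} → row (4,0) (4,0) (5,1) (5,1)
{tSaR, tSaL, tSeR, tSeL, tSbR, tSbL, tEaR, tEaL, tEeR, tEeL, tEbR, tEbL} → row (4,0) (4,0) (0,2) (0,2)
That's 9 distinct rows out of 36 strategies.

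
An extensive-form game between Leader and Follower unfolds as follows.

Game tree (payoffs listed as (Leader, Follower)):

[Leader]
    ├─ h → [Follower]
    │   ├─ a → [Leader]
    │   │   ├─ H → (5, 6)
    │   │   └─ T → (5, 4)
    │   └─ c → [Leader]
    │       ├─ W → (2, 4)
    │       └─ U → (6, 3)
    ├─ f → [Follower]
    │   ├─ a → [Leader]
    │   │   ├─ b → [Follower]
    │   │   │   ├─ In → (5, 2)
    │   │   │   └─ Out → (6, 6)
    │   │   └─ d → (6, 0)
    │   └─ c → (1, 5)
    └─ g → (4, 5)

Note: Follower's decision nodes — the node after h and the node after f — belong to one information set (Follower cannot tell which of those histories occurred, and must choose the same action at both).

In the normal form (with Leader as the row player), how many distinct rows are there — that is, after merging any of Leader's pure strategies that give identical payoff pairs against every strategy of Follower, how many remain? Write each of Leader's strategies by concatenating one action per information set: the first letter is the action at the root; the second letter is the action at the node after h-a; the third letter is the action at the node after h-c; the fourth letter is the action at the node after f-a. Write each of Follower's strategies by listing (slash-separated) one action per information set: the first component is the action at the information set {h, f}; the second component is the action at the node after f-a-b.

7

Leader has 24 pure strategies: hHWb, hHWd, hHUb, hHUd, hTWb, hTWd, hTUb, hTUd, fHWb, fHWd, fHUb, fHUd, fTWb, fTWd, fTUb, fTUd, gHWb, gHWd, gHUb, gHUd, gTWb, gTWd, gTUb, gTUd. Columns: a/In, a/Out, c/In, c/Out.
{hHWb, hHWd} → row (5,6) (5,6) (2,4) (2,4)
{hHUb, hHUd} → row (5,6) (5,6) (6,3) (6,3)
{hTWb, hTWd} → row (5,4) (5,4) (2,4) (2,4)
{hTUb, hTUd} → row (5,4) (5,4) (6,3) (6,3)
{fHWb, fHUb, fTWb, fTUb} → row (5,2) (6,6) (1,5) (1,5)
{fHWd, fHUd, fTWd, fTUd} → row (6,0) (6,0) (1,5) (1,5)
{gHWb, gHWd, gHUb, gHUd, gTWb, gTWd, gTUb, gTUd} → row (4,5) (4,5) (4,5) (4,5)
That's 7 distinct rows out of 24 strategies.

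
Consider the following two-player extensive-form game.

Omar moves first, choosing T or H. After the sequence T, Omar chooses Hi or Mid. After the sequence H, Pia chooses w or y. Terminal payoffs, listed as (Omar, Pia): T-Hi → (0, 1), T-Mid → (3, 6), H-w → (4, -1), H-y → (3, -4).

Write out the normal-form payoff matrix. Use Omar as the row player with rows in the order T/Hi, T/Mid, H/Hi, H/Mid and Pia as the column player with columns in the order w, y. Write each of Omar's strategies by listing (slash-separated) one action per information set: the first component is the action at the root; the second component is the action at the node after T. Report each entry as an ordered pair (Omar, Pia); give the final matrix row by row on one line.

             w        y
 T/Hi    (0,1)    (0,1)
T/Mid    (3,6)    (3,6)
 H/Hi   (4,-1)   (3,-4)
H/Mid   (4,-1)   (3,-4)

T/Hi: (0,1) (0,1) | T/Mid: (3,6) (3,6) | H/Hi: (4,-1) (3,-4) | H/Mid: (4,-1) (3,-4)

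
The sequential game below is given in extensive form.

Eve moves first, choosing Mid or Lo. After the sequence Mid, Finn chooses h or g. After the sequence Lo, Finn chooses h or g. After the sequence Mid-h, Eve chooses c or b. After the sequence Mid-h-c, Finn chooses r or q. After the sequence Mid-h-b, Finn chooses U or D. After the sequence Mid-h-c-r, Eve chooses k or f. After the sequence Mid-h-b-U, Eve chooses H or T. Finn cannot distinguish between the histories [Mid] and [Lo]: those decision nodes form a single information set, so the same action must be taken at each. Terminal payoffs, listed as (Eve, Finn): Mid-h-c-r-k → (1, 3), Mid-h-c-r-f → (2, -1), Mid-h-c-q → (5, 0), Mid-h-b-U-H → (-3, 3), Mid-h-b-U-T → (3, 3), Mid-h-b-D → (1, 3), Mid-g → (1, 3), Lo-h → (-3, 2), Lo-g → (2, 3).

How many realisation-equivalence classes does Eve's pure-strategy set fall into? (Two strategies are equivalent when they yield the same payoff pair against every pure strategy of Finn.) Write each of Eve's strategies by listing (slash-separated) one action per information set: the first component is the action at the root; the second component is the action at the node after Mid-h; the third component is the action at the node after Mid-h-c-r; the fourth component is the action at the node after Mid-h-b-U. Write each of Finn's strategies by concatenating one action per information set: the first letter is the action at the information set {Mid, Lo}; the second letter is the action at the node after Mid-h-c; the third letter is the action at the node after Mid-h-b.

Eve has 16 pure strategies: Mid/c/k/H, Mid/c/k/T, Mid/c/f/H, Mid/c/f/T, Mid/b/k/H, Mid/b/k/T, Mid/b/f/H, Mid/b/f/T, Lo/c/k/H, Lo/c/k/T, Lo/c/f/H, Lo/c/f/T, Lo/b/k/H, Lo/b/k/T, Lo/b/f/H, Lo/b/f/T. Columns: hrU, hrD, hqU, hqD, grU, grD, gqU, gqD.
{Mid/c/k/H, Mid/c/k/T} → row (1,3) (1,3) (5,0) (5,0) (1,3) (1,3) (1,3) (1,3)
{Mid/c/f/H, Mid/c/f/T} → row (2,-1) (2,-1) (5,0) (5,0) (1,3) (1,3) (1,3) (1,3)
{Mid/b/k/H, Mid/b/f/H} → row (-3,3) (1,3) (-3,3) (1,3) (1,3) (1,3) (1,3) (1,3)
{Mid/b/k/T, Mid/b/f/T} → row (3,3) (1,3) (3,3) (1,3) (1,3) (1,3) (1,3) (1,3)
{Lo/c/k/H, Lo/c/k/T, Lo/c/f/H, Lo/c/f/T, Lo/b/k/H, Lo/b/k/T, Lo/b/f/H, Lo/b/f/T} → row (-3,2) (-3,2) (-3,2) (-3,2) (2,3) (2,3) (2,3) (2,3)
That's 5 distinct rows out of 16 strategies.

5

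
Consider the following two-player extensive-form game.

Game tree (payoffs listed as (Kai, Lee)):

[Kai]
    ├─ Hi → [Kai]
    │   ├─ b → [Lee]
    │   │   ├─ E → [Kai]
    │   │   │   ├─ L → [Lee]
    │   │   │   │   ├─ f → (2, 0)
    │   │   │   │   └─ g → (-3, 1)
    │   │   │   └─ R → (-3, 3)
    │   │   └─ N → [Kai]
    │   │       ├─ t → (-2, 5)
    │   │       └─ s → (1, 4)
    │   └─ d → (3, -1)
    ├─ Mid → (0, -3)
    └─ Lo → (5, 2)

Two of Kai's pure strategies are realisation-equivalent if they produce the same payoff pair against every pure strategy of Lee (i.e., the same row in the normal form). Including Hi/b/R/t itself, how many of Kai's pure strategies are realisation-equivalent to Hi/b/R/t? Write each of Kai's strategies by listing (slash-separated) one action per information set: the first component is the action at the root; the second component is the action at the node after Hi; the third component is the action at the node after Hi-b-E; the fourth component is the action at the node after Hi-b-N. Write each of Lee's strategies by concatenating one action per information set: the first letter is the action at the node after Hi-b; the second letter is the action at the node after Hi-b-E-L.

1

Row for Hi/b/R/t (columns Ef, Eg, Nf, Ng): (-3,3) (-3,3) (-2,5) (-2,5).
Every one of Kai's information sets is on the play path for some reply by Lee when Kai follows Hi/b/R/t.
Changing the action at any of them therefore changes at least one column, so only Hi/b/R/t itself gives this row.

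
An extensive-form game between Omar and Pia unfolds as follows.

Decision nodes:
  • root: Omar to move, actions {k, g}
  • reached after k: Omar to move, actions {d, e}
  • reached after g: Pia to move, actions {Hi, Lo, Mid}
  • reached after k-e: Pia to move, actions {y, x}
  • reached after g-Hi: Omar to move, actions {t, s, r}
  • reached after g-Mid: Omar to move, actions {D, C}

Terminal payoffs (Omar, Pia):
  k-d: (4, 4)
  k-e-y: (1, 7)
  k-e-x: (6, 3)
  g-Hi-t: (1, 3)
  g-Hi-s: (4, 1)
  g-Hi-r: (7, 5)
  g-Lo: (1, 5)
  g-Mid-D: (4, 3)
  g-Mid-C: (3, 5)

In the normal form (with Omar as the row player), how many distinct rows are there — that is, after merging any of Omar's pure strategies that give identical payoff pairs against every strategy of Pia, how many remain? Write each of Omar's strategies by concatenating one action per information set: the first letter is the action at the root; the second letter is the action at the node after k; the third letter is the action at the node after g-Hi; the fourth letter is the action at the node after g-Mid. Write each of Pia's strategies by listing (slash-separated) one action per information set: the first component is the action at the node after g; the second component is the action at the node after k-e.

Omar has 24 pure strategies: kdtD, kdtC, kdsD, kdsC, kdrD, kdrC, ketD, ketC, kesD, kesC, kerD, kerC, gdtD, gdtC, gdsD, gdsC, gdrD, gdrC, getD, getC, gesD, gesC, gerD, gerC. Columns: Hi/y, Hi/x, Lo/y, Lo/x, Mid/y, Mid/x.
{kdtD, kdtC, kdsD, kdsC, kdrD, kdrC} → row (4,4) (4,4) (4,4) (4,4) (4,4) (4,4)
{ketD, ketC, kesD, kesC, kerD, kerC} → row (1,7) (6,3) (1,7) (6,3) (1,7) (6,3)
{gdtD, getD} → row (1,3) (1,3) (1,5) (1,5) (4,3) (4,3)
{gdtC, getC} → row (1,3) (1,3) (1,5) (1,5) (3,5) (3,5)
{gdsD, gesD} → row (4,1) (4,1) (1,5) (1,5) (4,3) (4,3)
{gdsC, gesC} → row (4,1) (4,1) (1,5) (1,5) (3,5) (3,5)
{gdrD, gerD} → row (7,5) (7,5) (1,5) (1,5) (4,3) (4,3)
{gdrC, gerC} → row (7,5) (7,5) (1,5) (1,5) (3,5) (3,5)
That's 8 distinct rows out of 24 strategies.

8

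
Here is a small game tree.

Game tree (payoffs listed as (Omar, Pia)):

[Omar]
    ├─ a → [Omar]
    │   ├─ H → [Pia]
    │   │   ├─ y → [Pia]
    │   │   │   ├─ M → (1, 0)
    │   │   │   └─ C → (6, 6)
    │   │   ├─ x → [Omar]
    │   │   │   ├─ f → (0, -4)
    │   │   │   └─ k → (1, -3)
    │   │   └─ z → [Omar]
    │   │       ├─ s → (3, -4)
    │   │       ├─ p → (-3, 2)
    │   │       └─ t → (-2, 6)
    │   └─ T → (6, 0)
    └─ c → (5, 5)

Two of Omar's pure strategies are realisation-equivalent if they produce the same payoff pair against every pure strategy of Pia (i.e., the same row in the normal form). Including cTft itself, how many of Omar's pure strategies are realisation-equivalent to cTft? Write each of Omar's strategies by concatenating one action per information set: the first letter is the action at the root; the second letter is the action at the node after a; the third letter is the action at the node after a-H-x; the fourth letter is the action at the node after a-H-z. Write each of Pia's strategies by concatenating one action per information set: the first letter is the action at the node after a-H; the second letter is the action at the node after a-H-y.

Row for cTft (columns yM, yC, xM, xC, zM, zC): (5,5) (5,5) (5,5) (5,5) (5,5) (5,5).
Under cTft, Omar's choice at the node after a and at the node after a-H-x and at the node after a-H-z can never be reached regardless of what Pia does, so varying those choices leaves every outcome unchanged.
Holding the reachable choices fixed and varying the unreachable ones freely already gives 2 × 2 × 3 = 12 equivalent strategies.
No other strategy reproduces this row, so those 12 are the full class: cHfs, cHfp, cHft, cHks, cHkp, cHkt, cTfs, cTfp, cTft, cTks, cTkp, cTkt.

12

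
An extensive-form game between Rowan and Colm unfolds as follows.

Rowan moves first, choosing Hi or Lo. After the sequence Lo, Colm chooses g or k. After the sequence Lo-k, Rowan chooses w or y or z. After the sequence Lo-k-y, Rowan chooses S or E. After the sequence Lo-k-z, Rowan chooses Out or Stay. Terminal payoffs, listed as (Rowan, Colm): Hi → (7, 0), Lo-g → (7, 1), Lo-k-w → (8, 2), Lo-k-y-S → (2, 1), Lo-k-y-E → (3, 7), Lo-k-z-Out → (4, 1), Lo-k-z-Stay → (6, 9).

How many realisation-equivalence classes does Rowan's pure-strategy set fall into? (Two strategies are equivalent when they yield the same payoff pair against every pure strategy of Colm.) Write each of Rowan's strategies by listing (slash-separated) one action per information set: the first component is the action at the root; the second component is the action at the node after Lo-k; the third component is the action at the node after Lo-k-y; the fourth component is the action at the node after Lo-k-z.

Rowan has 24 pure strategies: Hi/w/S/Out, Hi/w/S/Stay, Hi/w/E/Out, Hi/w/E/Stay, Hi/y/S/Out, Hi/y/S/Stay, Hi/y/E/Out, Hi/y/E/Stay, Hi/z/S/Out, Hi/z/S/Stay, Hi/z/E/Out, Hi/z/E/Stay, Lo/w/S/Out, Lo/w/S/Stay, Lo/w/E/Out, Lo/w/E/Stay, Lo/y/S/Out, Lo/y/S/Stay, Lo/y/E/Out, Lo/y/E/Stay, Lo/z/S/Out, Lo/z/S/Stay, Lo/z/E/Out, Lo/z/E/Stay. Columns: g, k.
{Hi/w/S/Out, Hi/w/S/Stay, Hi/w/E/Out, Hi/w/E/Stay, Hi/y/S/Out, Hi/y/S/Stay, Hi/y/E/Out, Hi/y/E/Stay, Hi/z/S/Out, Hi/z/S/Stay, Hi/z/E/Out, Hi/z/E/Stay} → row (7,0) (7,0)
{Lo/w/S/Out, Lo/w/S/Stay, Lo/w/E/Out, Lo/w/E/Stay} → row (7,1) (8,2)
{Lo/y/S/Out, Lo/y/S/Stay} → row (7,1) (2,1)
{Lo/y/E/Out, Lo/y/E/Stay} → row (7,1) (3,7)
{Lo/z/S/Out, Lo/z/E/Out} → row (7,1) (4,1)
{Lo/z/S/Stay, Lo/z/E/Stay} → row (7,1) (6,9)
That's 6 distinct rows out of 24 strategies.

6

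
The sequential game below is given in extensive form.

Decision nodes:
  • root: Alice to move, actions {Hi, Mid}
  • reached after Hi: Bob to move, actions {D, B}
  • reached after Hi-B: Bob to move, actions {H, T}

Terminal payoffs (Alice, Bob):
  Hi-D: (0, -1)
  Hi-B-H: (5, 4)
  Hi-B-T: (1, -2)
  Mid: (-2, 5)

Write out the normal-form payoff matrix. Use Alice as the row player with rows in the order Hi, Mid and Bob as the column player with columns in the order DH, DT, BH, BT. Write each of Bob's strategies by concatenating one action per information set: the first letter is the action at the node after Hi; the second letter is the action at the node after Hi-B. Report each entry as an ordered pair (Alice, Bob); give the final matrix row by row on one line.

Hi: (0,-1) (0,-1) (5,4) (1,-2) | Mid: (-2,5) (-2,5) (-2,5) (-2,5)

           DH       DT       BH       BT
  Hi   (0,-1)   (0,-1)    (5,4)   (1,-2)
 Mid   (-2,5)   (-2,5)   (-2,5)   (-2,5)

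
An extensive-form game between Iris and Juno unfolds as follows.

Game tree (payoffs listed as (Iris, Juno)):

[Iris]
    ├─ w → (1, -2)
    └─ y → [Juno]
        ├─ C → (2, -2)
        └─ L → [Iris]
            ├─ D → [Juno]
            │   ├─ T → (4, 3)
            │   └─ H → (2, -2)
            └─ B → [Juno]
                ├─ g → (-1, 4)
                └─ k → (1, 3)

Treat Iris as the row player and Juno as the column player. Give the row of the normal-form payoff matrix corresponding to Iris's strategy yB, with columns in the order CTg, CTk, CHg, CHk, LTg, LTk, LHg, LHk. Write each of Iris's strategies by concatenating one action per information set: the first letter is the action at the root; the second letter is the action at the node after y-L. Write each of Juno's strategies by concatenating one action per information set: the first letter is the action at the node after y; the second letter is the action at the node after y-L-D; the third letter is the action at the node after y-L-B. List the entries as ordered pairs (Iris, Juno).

(2,-2) (2,-2) (2,-2) (2,-2) (-1,4) (1,3) (-1,4) (1,3)

vs CTg: Iris plays y → Juno plays C at [y] → (2, -2)
vs CTk: Iris plays y → Juno plays C at [y] → (2, -2)
vs CHg: Iris plays y → Juno plays C at [y] → (2, -2)
vs CHk: Iris plays y → Juno plays C at [y] → (2, -2)
vs LTg: Iris plays y → Juno plays L at [y] → Iris plays B at [y-L] → Juno plays g at [y-L-B] → (-1, 4)
vs LTk: Iris plays y → Juno plays L at [y] → Iris plays B at [y-L] → Juno plays k at [y-L-B] → (1, 3)
vs LHg: Iris plays y → Juno plays L at [y] → Iris plays B at [y-L] → Juno plays g at [y-L-B] → (-1, 4)
vs LHk: Iris plays y → Juno plays L at [y] → Iris plays B at [y-L] → Juno plays k at [y-L-B] → (1, 3)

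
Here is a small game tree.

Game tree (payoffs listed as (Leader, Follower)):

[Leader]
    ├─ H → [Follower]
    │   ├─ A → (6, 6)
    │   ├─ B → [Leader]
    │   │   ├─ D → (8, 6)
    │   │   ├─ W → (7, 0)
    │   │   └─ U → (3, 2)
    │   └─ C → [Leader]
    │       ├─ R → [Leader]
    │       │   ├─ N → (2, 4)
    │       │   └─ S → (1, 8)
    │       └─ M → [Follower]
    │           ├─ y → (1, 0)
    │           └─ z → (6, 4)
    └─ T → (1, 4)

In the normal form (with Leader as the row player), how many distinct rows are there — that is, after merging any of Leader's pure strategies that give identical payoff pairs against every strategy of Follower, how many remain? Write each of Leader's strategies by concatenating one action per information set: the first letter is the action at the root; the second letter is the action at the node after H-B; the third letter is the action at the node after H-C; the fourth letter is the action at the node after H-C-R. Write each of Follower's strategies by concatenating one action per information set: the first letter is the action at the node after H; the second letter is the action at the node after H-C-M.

10

Leader has 24 pure strategies: HDRN, HDRS, HDMN, HDMS, HWRN, HWRS, HWMN, HWMS, HURN, HURS, HUMN, HUMS, TDRN, TDRS, TDMN, TDMS, TWRN, TWRS, TWMN, TWMS, TURN, TURS, TUMN, TUMS. Columns: Ay, Az, By, Bz, Cy, Cz.
{HDRN} → row (6,6) (6,6) (8,6) (8,6) (2,4) (2,4)
{HDRS} → row (6,6) (6,6) (8,6) (8,6) (1,8) (1,8)
{HDMN, HDMS} → row (6,6) (6,6) (8,6) (8,6) (1,0) (6,4)
{HWRN} → row (6,6) (6,6) (7,0) (7,0) (2,4) (2,4)
{HWRS} → row (6,6) (6,6) (7,0) (7,0) (1,8) (1,8)
{HWMN, HWMS} → row (6,6) (6,6) (7,0) (7,0) (1,0) (6,4)
{HURN} → row (6,6) (6,6) (3,2) (3,2) (2,4) (2,4)
{HURS} → row (6,6) (6,6) (3,2) (3,2) (1,8) (1,8)
{HUMN, HUMS} → row (6,6) (6,6) (3,2) (3,2) (1,0) (6,4)
{TDRN, TDRS, TDMN, TDMS, TWRN, TWRS, TWMN, TWMS, TURN, TURS, TUMN, TUMS} → row (1,4) (1,4) (1,4) (1,4) (1,4) (1,4)
That's 10 distinct rows out of 24 strategies.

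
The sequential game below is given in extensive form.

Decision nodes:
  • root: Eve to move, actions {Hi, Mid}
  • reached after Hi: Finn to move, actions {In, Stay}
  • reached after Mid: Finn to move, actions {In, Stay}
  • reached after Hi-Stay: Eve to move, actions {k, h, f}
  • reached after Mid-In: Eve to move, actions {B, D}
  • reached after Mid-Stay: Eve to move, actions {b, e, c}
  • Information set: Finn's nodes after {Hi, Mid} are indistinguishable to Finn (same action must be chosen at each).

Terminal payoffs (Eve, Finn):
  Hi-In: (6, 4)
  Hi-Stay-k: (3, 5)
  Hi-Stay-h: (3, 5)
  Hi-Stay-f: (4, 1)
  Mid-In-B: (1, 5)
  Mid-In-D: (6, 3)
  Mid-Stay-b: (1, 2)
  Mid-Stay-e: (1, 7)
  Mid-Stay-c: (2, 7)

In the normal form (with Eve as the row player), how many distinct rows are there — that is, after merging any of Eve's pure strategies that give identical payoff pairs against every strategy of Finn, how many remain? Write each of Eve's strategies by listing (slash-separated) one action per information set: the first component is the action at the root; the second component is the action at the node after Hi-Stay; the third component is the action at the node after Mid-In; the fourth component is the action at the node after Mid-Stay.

8

Eve has 36 pure strategies: Hi/k/B/b, Hi/k/B/e, Hi/k/B/c, Hi/k/D/b, Hi/k/D/e, Hi/k/D/c, Hi/h/B/b, Hi/h/B/e, Hi/h/B/c, Hi/h/D/b, Hi/h/D/e, Hi/h/D/c, Hi/f/B/b, Hi/f/B/e, Hi/f/B/c, Hi/f/D/b, Hi/f/D/e, Hi/f/D/c, Mid/k/B/b, Mid/k/B/e, Mid/k/B/c, Mid/k/D/b, Mid/k/D/e, Mid/k/D/c, Mid/h/B/b, Mid/h/B/e, Mid/h/B/c, Mid/h/D/b, Mid/h/D/e, Mid/h/D/c, Mid/f/B/b, Mid/f/B/e, Mid/f/B/c, Mid/f/D/b, Mid/f/D/e, Mid/f/D/c. Columns: In, Stay.
{Hi/k/B/b, Hi/k/B/e, Hi/k/B/c, Hi/k/D/b, Hi/k/D/e, Hi/k/D/c, Hi/h/B/b, Hi/h/B/e, Hi/h/B/c, Hi/h/D/b, Hi/h/D/e, Hi/h/D/c} → row (6,4) (3,5)
{Hi/f/B/b, Hi/f/B/e, Hi/f/B/c, Hi/f/D/b, Hi/f/D/e, Hi/f/D/c} → row (6,4) (4,1)
{Mid/k/B/b, Mid/h/B/b, Mid/f/B/b} → row (1,5) (1,2)
{Mid/k/B/e, Mid/h/B/e, Mid/f/B/e} → row (1,5) (1,7)
{Mid/k/B/c, Mid/h/B/c, Mid/f/B/c} → row (1,5) (2,7)
{Mid/k/D/b, Mid/h/D/b, Mid/f/D/b} → row (6,3) (1,2)
{Mid/k/D/e, Mid/h/D/e, Mid/f/D/e} → row (6,3) (1,7)
{Mid/k/D/c, Mid/h/D/c, Mid/f/D/c} → row (6,3) (2,7)
That's 8 distinct rows out of 36 strategies.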